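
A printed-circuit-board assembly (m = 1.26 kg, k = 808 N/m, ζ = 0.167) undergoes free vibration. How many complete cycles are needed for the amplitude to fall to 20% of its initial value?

2 cycles

Logarithmic decrement δ = 2πζ/√(1 − ζ²) = 2π × 0.1670/√(1 − 0.0279) = 1.064.
x_n/x₀ = e^(−nδ) ≤ 0.2; take ln: n ≥ ln(1/0.2)/δ = 1.609/1.064 = 1.512.
So 2 complete cycles are required.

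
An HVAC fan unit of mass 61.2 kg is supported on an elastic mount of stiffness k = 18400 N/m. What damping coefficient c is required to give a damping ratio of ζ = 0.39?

828 N·s/m

c_c = 2√(k·m) = 2√(18400 × 61.2) = 2122 N·s/m.
c = ζ·c_c = 0.39 × 2122 = 827.7 N·s/m.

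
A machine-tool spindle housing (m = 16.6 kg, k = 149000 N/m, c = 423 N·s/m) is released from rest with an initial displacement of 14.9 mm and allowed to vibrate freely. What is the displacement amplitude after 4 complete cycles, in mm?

0.492 mm

ζ = c/(2√(km)) = 423/(2√(149000 × 16.6)) = 423/3145 = 0.1345.
Logarithmic decrement δ = 2πζ/√(1 − ζ²) = 2π × 0.1345/√(1 − 0.0181) = 0.8527.
After n cycles, x_n/x₀ = e^(−nδ), so x_4 = 14.9 × e^(−4 × 0.8527) = 14.9 × 0.03301 = 0.4919 mm.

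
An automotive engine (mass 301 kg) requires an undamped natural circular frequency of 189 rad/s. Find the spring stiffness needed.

k = m·ω_n² = 301 × 189.0² = 301 × 35720 = 10750000 N/m.

10800000 N/m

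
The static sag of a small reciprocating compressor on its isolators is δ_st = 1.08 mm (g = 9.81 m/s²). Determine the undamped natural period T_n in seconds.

ω_n = √(g/δ_st) = √(9.81/0.00108) = √9083 = 95.31 rad/s.
T_n = 2π/ω_n = 6.283/95.31 = 0.06593 s.

0.0659 s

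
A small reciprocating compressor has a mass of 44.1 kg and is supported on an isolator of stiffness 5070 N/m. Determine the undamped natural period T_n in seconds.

ω_n = √(k/m) = √(5070/44.1) = √115.0 = 10.72 rad/s.
T_n = 2π/ω_n = 6.283/10.72 = 0.5860 s.

0.586 s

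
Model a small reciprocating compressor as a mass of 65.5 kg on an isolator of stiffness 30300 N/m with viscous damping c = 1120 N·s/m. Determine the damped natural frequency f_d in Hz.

ω_n = √(k/m) = √(30300/65.5) = 21.51 rad/s.
Critical damping c_c = 2√(k·m) = 2√(30300 × 65.5) = 2818 N·s/m, so ζ = c/c_c = 1120/2818 = 0.3975.
ω_d = ω_n√(1 − ζ²) = 21.51 × √(1 − 0.158) = 19.74 rad/s.
f_d = ω_d/(2π) = 3.141 Hz.

3.14 Hz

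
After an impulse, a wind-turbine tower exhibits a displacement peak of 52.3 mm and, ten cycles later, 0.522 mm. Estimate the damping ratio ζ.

0.0731

Logarithmic decrement δ = (1/n)·ln(x₀/x_n) = (1/10)·ln(52.3/0.522) = (1/10)·ln(100.2) = 0.4607.
ζ = δ/√(4π² + δ²) = 0.4607/√(39.48 + 0.212) = 0.4607/6.300 = 0.07313.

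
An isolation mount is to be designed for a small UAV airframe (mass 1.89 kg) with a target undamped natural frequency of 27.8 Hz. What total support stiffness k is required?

ω_n = 2πf_n = 2π × 27.8 = 174.7 rad/s.
k = m·ω_n² = 1.89 × 174.7² = 1.89 × 30510 = 57660 N/m.

57700 N/m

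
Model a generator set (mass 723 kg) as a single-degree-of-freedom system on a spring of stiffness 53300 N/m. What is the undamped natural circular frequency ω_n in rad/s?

ω_n = √(k/m) = √(53300/723) = √73.72 = 8.586 rad/s.

8.59 rad/s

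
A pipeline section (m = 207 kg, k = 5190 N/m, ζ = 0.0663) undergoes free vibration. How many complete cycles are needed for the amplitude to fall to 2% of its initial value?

10 cycles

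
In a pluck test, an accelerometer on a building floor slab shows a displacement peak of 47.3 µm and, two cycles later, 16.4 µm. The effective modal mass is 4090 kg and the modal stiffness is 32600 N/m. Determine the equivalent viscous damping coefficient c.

1940 N·s/m

Logarithmic decrement δ = (1/n)·ln(x₀/x_n) = (1/2)·ln(47.3/16.4) = (1/2)·ln(2.884) = 0.5296.
ζ = δ/√(4π² + δ²) = 0.5296/√(39.48 + 0.280) = 0.5296/6.305 = 0.08399.
c = ζ · 2√(km) = 0.08399 × 2√(32600 × 4090) = 0.08399 × 23090 = 1940 N·s/m.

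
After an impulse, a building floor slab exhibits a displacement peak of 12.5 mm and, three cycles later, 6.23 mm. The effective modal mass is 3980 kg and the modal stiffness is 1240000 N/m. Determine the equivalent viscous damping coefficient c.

5190 N·s/m

Logarithmic decrement δ = (1/n)·ln(x₀/x_n) = (1/3)·ln(12.5/6.23) = (1/3)·ln(2.006) = 0.2321.
ζ = δ/√(4π² + δ²) = 0.2321/√(39.48 + 0.0539) = 0.2321/6.287 = 0.03692.
c = ζ · 2√(km) = 0.03692 × 2√(1240000 × 3980) = 0.03692 × 140500 = 5187 N·s/m.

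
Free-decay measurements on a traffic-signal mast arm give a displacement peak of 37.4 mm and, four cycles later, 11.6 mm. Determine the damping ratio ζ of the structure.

0.0465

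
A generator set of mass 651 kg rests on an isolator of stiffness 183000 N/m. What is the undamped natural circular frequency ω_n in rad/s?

16.8 rad/s

ω_n = √(k/m) = √(183000/651) = √281.1 = 16.77 rad/s.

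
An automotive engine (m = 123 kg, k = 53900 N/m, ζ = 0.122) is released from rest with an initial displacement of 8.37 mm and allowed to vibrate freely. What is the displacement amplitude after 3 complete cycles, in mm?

0.825 mm

Logarithmic decrement δ = 2πζ/√(1 − ζ²) = 2π × 0.1220/√(1 − 0.0149) = 0.7723.
After n cycles, x_n/x₀ = e^(−nδ), so x_3 = 8.37 × e^(−3 × 0.7723) = 8.37 × 0.09857 = 0.8251 mm.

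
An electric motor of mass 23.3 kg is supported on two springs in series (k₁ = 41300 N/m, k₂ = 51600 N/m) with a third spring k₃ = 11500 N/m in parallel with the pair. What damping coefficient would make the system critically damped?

Series pair: k_s = k₁k₂/(k₁+k₂) = (41300)(51600)/(41300 + 51600) = 22940 N/m. In parallel with k₃: k_eq = 22940 + 11500 = 34440 N/m.
c_c = 2√(k_eq·m) = 2√(34440 × 23.3) = 2 × 895.8 = 1792 N·s/m.

1790 N·s/m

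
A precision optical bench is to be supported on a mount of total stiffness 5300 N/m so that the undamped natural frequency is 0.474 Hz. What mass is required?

598 kg

ω_n = 2πf_n = 2π × 0.474 = 2.978 rad/s.
m = k/ω_n² = 5300/2.978² = 5300/8.870 = 597.5 kg.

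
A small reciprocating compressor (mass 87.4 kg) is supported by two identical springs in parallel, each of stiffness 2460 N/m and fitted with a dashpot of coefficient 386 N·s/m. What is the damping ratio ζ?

0.294

Parallel springs add: k_eq = 2 × 2460 = 4920 N/m.
ω_n = √(k_eq/m) = √(4920/87.4) = 7.503 rad/s.
Critical damping c_c = 2√(k_eq·m) = 2√(4920 × 87.4) = 1311 N·s/m, so ζ = c/c_c = 386/1311 = 0.2943.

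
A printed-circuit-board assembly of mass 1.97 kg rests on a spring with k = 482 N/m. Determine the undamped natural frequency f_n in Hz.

ω_n = √(k/m) = √(482.0/1.97) = √244.7 = 15.64 rad/s.
f_n = ω_n/(2π) = 15.64/6.283 = 2.489 Hz.

2.49 Hz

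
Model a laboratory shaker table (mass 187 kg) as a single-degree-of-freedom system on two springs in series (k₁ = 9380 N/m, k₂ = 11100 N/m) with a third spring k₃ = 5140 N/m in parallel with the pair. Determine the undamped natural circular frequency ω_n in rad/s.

7.39 rad/s

Series pair: k_s = k₁k₂/(k₁+k₂) = (9380)(11100)/(9380 + 11100) = 5084 N/m. In parallel with k₃: k_eq = 5084 + 5140 = 10220 N/m.
ω_n = √(k_eq/m) = √(10220/187) = √54.67 = 7.394 rad/s.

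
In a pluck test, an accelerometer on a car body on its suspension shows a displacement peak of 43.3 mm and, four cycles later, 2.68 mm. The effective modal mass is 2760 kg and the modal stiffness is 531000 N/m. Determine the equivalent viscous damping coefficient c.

Logarithmic decrement δ = (1/n)·ln(x₀/x_n) = (1/4)·ln(43.3/2.68) = (1/4)·ln(16.16) = 0.6956.
ζ = δ/√(4π² + δ²) = 0.6956/√(39.48 + 0.484) = 0.6956/6.322 = 0.1100.
c = ζ · 2√(km) = 0.1100 × 2√(531000 × 2760) = 0.1100 × 76570 = 8425 N·s/m.

8420 N·s/m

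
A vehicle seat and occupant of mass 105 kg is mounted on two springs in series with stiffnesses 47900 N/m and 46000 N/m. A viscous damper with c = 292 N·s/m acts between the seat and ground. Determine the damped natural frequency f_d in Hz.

Series springs: 1/k_eq = 1/47900 + 1/46000 = 4.262×10^-5, so k_eq = 23470 N/m.
ω_n = √(k_eq/m) = √(23470/105) = 14.95 rad/s.
Critical damping c_c = 2√(k_eq·m) = 2√(23470 × 105) = 3139 N·s/m, so ζ = c/c_c = 292/3139 = 0.09301.
ω_d = ω_n√(1 − ζ²) = 14.95 × √(1 − 0.00865) = 14.88 rad/s.
f_d = ω_d/(2π) = 2.369 Hz.

2.37 Hz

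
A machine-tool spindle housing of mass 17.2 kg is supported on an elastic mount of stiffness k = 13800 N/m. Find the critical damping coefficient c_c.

974 N·s/m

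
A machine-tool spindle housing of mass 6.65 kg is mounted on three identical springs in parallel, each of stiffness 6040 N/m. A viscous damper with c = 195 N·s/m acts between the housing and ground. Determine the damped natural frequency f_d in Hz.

7.97 Hz

Parallel springs add: k_eq = 3 × 6040 = 18120 N/m.
ω_n = √(k_eq/m) = √(18120/6.65) = 52.20 rad/s.
Critical damping c_c = 2√(k_eq·m) = 2√(18120 × 6.65) = 694.3 N·s/m, so ζ = c/c_c = 195/694.3 = 0.2809.
ω_d = ω_n√(1 − ζ²) = 52.20 × √(1 − 0.0789) = 50.10 rad/s.
f_d = ω_d/(2π) = 7.973 Hz.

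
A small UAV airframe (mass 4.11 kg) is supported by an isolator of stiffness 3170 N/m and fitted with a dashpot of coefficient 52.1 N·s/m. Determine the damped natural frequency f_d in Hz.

ω_n = √(k/m) = √(3170/4.11) = 27.77 rad/s.
Critical damping c_c = 2√(k·m) = 2√(3170 × 4.11) = 228.3 N·s/m, so ζ = c/c_c = 52.1/228.3 = 0.2282.
ω_d = ω_n√(1 − ζ²) = 27.77 × √(1 − 0.0521) = 27.04 rad/s.
f_d = ω_d/(2π) = 4.303 Hz.

4.30 Hz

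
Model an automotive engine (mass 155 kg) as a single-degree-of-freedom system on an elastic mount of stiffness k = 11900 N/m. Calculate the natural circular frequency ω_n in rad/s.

8.76 rad/s

ω_n = √(k/m) = √(11900/155) = √76.77 = 8.762 rad/s.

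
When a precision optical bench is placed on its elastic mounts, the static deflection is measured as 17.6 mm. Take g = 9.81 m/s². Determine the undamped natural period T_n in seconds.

ω_n = √(g/δ_st) = √(9.81/0.0176) = √557.4 = 23.61 rad/s.
T_n = 2π/ω_n = 6.283/23.61 = 0.2661 s.

0.266 s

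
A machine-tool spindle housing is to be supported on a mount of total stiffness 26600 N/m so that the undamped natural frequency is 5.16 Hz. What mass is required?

ω_n = 2πf_n = 2π × 5.16 = 32.42 rad/s.
m = k/ω_n² = 26600/32.42² = 26600/1051 = 25.31 kg.

25.3 kg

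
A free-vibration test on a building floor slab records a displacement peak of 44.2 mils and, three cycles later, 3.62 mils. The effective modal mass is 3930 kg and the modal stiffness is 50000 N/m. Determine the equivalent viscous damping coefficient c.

3690 N·s/m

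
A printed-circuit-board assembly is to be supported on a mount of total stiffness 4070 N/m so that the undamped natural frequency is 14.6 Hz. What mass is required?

ω_n = 2πf_n = 2π × 14.6 = 91.73 rad/s.
m = k/ω_n² = 4070/91.73² = 4070/8415 = 0.4836 kg.

0.484 kg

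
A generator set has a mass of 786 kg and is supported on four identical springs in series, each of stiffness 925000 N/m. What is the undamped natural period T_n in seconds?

0.366 s

Series springs: 1/k_eq = 4/925000, so k_eq = 925000/4 = 231200 N/m.
ω_n = √(k_eq/m) = √(231200/786) = √294.2 = 17.15 rad/s.
T_n = 2π/ω_n = 6.283/17.15 = 0.3663 s.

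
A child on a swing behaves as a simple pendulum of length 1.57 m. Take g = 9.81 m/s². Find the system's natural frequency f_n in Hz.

0.398 Hz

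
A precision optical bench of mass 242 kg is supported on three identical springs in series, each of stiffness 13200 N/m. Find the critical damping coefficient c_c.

Series springs: 1/k_eq = 3/13200, so k_eq = 13200/3 = 4400 N/m.
c_c = 2√(k_eq·m) = 2√(4400 × 242) = 2 × 1032 = 2064 N·s/m.

2060 N·s/m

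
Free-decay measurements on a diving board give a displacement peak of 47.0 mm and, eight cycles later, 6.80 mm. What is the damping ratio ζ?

0.0384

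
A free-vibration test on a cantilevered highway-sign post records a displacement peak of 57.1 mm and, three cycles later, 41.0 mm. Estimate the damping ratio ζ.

Logarithmic decrement δ = (1/n)·ln(x₀/x_n) = (1/3)·ln(57.1/41.0) = (1/3)·ln(1.393) = 0.1104.
ζ = δ/√(4π² + δ²) = 0.1104/√(39.48 + 0.0122) = 0.1104/6.284 = 0.01757.

0.0176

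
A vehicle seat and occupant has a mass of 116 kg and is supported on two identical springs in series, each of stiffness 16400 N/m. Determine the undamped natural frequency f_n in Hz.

Series springs: 1/k_eq = 2/16400, so k_eq = 16400/2 = 8200 N/m.
ω_n = √(k_eq/m) = √(8200/116) = √70.69 = 8.408 rad/s.
f_n = ω_n/(2π) = 8.408/6.283 = 1.338 Hz.

1.34 Hz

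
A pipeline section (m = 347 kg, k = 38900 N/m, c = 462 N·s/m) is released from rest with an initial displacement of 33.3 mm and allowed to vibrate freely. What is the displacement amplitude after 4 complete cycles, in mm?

ζ = c/(2√(km)) = 462/(2√(38900 × 347)) = 462/7348 = 0.06287.
Logarithmic decrement δ = 2πζ/√(1 − ζ²) = 2π × 0.06287/√(1 − 0.00395) = 0.3958.
After n cycles, x_n/x₀ = e^(−nδ), so x_4 = 33.3 × e^(−4 × 0.3958) = 33.3 × 0.2053 = 6.836 mm.

6.84 mm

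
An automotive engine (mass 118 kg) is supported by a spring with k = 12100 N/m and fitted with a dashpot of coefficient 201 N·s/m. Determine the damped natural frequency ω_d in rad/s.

10.1 rad/s

ω_n = √(k/m) = √(12100/118) = 10.13 rad/s.
Critical damping c_c = 2√(k·m) = 2√(12100 × 118) = 2390 N·s/m, so ζ = c/c_c = 201/2390 = 0.08411.
ω_d = ω_n√(1 − ζ²) = 10.13 × √(1 − 0.00707) = 10.09 rad/s.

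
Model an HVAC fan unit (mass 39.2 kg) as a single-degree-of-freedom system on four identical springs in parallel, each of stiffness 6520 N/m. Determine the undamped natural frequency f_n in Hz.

4.11 Hz

Parallel springs add: k_eq = 4 × 6520 = 26080 N/m.
ω_n = √(k_eq/m) = √(26080/39.2) = √665.3 = 25.79 rad/s.
f_n = ω_n/(2π) = 25.79/6.283 = 4.105 Hz.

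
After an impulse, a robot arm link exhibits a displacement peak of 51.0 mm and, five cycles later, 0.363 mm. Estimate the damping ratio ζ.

Logarithmic decrement δ = (1/n)·ln(x₀/x_n) = (1/5)·ln(51.0/0.363) = (1/5)·ln(140.5) = 0.9890.
ζ = δ/√(4π² + δ²) = 0.9890/√(39.48 + 0.978) = 0.9890/6.361 = 0.1555.

0.155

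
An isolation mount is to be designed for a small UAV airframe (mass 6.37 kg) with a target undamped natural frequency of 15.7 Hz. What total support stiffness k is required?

62000 N/m

ω_n = 2πf_n = 2π × 15.7 = 98.65 rad/s.
k = m·ω_n² = 6.37 × 98.65² = 6.37 × 9731 = 61990 N/m.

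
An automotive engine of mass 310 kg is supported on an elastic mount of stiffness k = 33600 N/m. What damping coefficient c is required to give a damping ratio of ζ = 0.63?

c_c = 2√(k·m) = 2√(33600 × 310) = 6455 N·s/m.
c = ζ·c_c = 0.63 × 6455 = 4067 N·s/m.

4070 N·s/m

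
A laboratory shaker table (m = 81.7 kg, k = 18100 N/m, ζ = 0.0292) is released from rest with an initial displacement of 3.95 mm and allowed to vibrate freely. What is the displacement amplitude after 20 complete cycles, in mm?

0.101 mm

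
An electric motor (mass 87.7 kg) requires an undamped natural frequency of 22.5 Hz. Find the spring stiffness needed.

ω_n = 2πf_n = 2π × 22.5 = 141.4 rad/s.
k = m·ω_n² = 87.7 × 141.4² = 87.7 × 19990 = 1753000 N/m.

1750000 N/m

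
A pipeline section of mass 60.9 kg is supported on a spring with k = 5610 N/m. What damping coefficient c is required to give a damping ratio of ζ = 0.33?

386 N·s/m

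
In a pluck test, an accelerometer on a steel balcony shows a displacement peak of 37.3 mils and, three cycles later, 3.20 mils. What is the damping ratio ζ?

0.129

Logarithmic decrement δ = (1/n)·ln(x₀/x_n) = (1/3)·ln(37.3/3.20) = (1/3)·ln(11.66) = 0.8186.
ζ = δ/√(4π² + δ²) = 0.8186/√(39.48 + 0.670) = 0.8186/6.336 = 0.1292.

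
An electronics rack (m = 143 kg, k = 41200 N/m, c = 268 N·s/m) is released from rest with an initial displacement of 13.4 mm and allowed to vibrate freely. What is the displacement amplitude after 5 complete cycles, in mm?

2.36 mm

ζ = c/(2√(km)) = 268/(2√(41200 × 143)) = 268/4855 = 0.05521.
Logarithmic decrement δ = 2πζ/√(1 − ζ²) = 2π × 0.05521/√(1 − 0.00305) = 0.3474.
After n cycles, x_n/x₀ = e^(−nδ), so x_5 = 13.4 × e^(−5 × 0.3474) = 13.4 × 0.1760 = 2.359 mm.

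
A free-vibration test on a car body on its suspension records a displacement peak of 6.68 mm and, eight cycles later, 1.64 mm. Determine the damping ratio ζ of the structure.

0.0279

Logarithmic decrement δ = (1/n)·ln(x₀/x_n) = (1/8)·ln(6.68/1.64) = (1/8)·ln(4.073) = 0.1756.
ζ = δ/√(4π² + δ²) = 0.1756/√(39.48 + 0.0308) = 0.1756/6.286 = 0.02793.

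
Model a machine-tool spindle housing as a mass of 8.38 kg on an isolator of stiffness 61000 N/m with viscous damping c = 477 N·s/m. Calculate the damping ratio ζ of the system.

0.334

ω_n = √(k/m) = √(61000/8.38) = 85.32 rad/s.
Critical damping c_c = 2√(k·m) = 2√(61000 × 8.38) = 1430 N·s/m, so ζ = c/c_c = 477/1430 = 0.3336.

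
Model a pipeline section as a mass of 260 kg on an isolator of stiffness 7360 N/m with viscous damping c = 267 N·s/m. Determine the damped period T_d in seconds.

1.19 s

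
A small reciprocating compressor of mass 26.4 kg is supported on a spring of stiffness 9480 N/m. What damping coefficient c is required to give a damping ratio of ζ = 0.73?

730 N·s/m

c_c = 2√(k·m) = 2√(9480 × 26.4) = 1001 N·s/m.
c = ζ·c_c = 0.73 × 1001 = 730.4 N·s/m.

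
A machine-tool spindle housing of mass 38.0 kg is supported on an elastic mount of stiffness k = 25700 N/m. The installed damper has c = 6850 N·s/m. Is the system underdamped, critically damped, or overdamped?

c_c = 2√(k·m) = 1976 N·s/m; ζ = c/c_c = 6850/1976 = 3.47.
Since ζ > 1 the system is overdamped.

overdamped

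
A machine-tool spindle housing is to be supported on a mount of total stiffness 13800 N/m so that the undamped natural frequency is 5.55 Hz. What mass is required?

11.3 kg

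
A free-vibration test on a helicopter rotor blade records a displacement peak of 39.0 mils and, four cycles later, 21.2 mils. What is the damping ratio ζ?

Logarithmic decrement δ = (1/n)·ln(x₀/x_n) = (1/4)·ln(39.0/21.2) = (1/4)·ln(1.840) = 0.1524.
ζ = δ/√(4π² + δ²) = 0.1524/√(39.48 + 0.0232) = 0.1524/6.285 = 0.02425.

0.0242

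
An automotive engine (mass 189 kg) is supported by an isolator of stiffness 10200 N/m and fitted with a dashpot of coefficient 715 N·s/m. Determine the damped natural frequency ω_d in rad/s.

ω_n = √(k/m) = √(10200/189) = 7.346 rad/s.
Critical damping c_c = 2√(k·m) = 2√(10200 × 189) = 2777 N·s/m, so ζ = c/c_c = 715/2777 = 0.2575.
ω_d = ω_n√(1 − ζ²) = 7.346 × √(1 − 0.0663) = 7.099 rad/s.

7.10 rad/s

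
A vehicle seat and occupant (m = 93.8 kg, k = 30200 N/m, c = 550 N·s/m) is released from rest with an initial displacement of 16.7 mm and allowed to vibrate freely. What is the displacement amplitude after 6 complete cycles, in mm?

0.0324 mm

ζ = c/(2√(km)) = 550/(2√(30200 × 93.8)) = 550/3366 = 0.1634.
Logarithmic decrement δ = 2πζ/√(1 − ζ²) = 2π × 0.1634/√(1 − 0.0267) = 1.041.
After n cycles, x_n/x₀ = e^(−nδ), so x_6 = 16.7 × e^(−6 × 1.041) = 16.7 × 0.001943 = 0.03245 mm.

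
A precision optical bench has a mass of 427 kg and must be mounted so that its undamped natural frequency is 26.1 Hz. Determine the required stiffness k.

ω_n = 2πf_n = 2π × 26.1 = 164.0 rad/s.
k = m·ω_n² = 427 × 164.0² = 427 × 26890 = 11480000 N/m.

11500000 N/m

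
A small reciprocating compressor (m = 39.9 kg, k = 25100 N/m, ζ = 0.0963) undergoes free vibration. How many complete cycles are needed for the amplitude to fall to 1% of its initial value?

Logarithmic decrement δ = 2πζ/√(1 − ζ²) = 2π × 0.09630/√(1 − 0.00927) = 0.6079.
x_n/x₀ = e^(−nδ) ≤ 0.01; take ln: n ≥ ln(1/0.01)/δ = 4.605/0.6079 = 7.576.
So 8 complete cycles are required.

8 cycles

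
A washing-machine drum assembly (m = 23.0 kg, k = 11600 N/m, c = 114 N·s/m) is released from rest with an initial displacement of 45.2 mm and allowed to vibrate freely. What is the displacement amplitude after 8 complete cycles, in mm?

ζ = c/(2√(km)) = 114/(2√(11600 × 23.0)) = 114/1033 = 0.1104.
Logarithmic decrement δ = 2πζ/√(1 − ζ²) = 2π × 0.1104/√(1 − 0.0122) = 0.6976.
After n cycles, x_n/x₀ = e^(−nδ), so x_8 = 45.2 × e^(−8 × 0.6976) = 45.2 × 0.003769 = 0.1703 mm.

0.170 mm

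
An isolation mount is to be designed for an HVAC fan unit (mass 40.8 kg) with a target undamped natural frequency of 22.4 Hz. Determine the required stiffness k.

ω_n = 2πf_n = 2π × 22.4 = 140.7 rad/s.
k = m·ω_n² = 40.8 × 140.7² = 40.8 × 19810 = 808200 N/m.

808000 N/m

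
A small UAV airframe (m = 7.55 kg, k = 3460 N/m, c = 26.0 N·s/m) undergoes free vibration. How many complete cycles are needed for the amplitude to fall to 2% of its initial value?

8 cycles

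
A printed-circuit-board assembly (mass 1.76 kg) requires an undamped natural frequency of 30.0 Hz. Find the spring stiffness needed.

62500 N/m

ω_n = 2πf_n = 2π × 30.0 = 188.5 rad/s.
k = m·ω_n² = 1.76 × 188.5² = 1.76 × 35530 = 62530 N/m.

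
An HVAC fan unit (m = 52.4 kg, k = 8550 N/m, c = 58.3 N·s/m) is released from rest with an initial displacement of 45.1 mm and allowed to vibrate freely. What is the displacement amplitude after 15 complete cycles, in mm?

ζ = c/(2√(km)) = 58.3/(2√(8550 × 52.4)) = 58.3/1339 = 0.04355.
Logarithmic decrement δ = 2πζ/√(1 − ζ²) = 2π × 0.04355/√(1 − 0.00190) = 0.2739.
After n cycles, x_n/x₀ = e^(−nδ), so x_15 = 45.1 × e^(−15 × 0.2739) = 45.1 × 0.01643 = 0.7412 mm.

0.741 mm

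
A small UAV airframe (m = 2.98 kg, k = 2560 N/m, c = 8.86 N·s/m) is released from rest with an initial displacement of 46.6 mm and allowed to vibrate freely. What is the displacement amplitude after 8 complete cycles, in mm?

ζ = c/(2√(km)) = 8.86/(2√(2560 × 2.98)) = 8.86/174.7 = 0.05072.
Logarithmic decrement δ = 2πζ/√(1 − ζ²) = 2π × 0.05072/√(1 − 0.00257) = 0.3191.
After n cycles, x_n/x₀ = e^(−nδ), so x_8 = 46.6 × e^(−8 × 0.3191) = 46.6 × 0.07787 = 3.629 mm.

3.63 mm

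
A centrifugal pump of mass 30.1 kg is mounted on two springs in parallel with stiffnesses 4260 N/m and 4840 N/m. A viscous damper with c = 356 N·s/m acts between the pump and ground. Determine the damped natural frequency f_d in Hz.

2.60 Hz

Parallel springs add: k_eq = 4260 + 4840 = 9100 N/m.
ω_n = √(k_eq/m) = √(9100/30.1) = 17.39 rad/s.
Critical damping c_c = 2√(k_eq·m) = 2√(9100 × 30.1) = 1047 N·s/m, so ζ = c/c_c = 356/1047 = 0.3401.
ω_d = ω_n√(1 − ζ²) = 17.39 × √(1 − 0.116) = 16.35 rad/s.
f_d = ω_d/(2π) = 2.602 Hz.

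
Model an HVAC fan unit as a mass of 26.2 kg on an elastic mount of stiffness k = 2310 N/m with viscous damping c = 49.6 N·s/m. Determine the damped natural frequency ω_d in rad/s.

9.34 rad/s

ω_n = √(k/m) = √(2310/26.2) = 9.390 rad/s.
Critical damping c_c = 2√(k·m) = 2√(2310 × 26.2) = 492.0 N·s/m, so ζ = c/c_c = 49.6/492.0 = 0.1008.
ω_d = ω_n√(1 − ζ²) = 9.390 × √(1 − 0.0102) = 9.342 rad/s.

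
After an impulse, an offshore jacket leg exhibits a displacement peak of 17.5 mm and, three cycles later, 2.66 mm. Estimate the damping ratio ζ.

Logarithmic decrement δ = (1/n)·ln(x₀/x_n) = (1/3)·ln(17.5/2.66) = (1/3)·ln(6.579) = 0.6280.
ζ = δ/√(4π² + δ²) = 0.6280/√(39.48 + 0.394) = 0.6280/6.314 = 0.09945.

0.0994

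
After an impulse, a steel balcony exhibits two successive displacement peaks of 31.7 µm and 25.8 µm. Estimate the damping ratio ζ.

0.0328

Logarithmic decrement δ = (1/n)·ln(x₀/x_n) = (1/1)·ln(31.7/25.8) = (1/1)·ln(1.229) = 0.2059.
ζ = δ/√(4π² + δ²) = 0.2059/√(39.48 + 0.0424) = 0.2059/6.287 = 0.03276.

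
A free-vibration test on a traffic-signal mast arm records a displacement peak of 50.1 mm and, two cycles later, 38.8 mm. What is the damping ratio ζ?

Logarithmic decrement δ = (1/n)·ln(x₀/x_n) = (1/2)·ln(50.1/38.8) = (1/2)·ln(1.291) = 0.1278.
ζ = δ/√(4π² + δ²) = 0.1278/√(39.48 + 0.0163) = 0.1278/6.284 = 0.02034.

0.0203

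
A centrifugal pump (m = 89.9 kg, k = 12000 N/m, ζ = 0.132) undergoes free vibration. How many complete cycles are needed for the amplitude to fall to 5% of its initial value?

4 cycles

Logarithmic decrement δ = 2πζ/√(1 − ζ²) = 2π × 0.1320/√(1 − 0.0174) = 0.8367.
x_n/x₀ = e^(−nδ) ≤ 0.05; take ln: n ≥ ln(1/0.05)/δ = 2.996/0.8367 = 3.580.
So 4 complete cycles are required.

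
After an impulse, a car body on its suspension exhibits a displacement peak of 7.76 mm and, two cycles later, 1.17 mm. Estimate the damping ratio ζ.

0.149

Logarithmic decrement δ = (1/n)·ln(x₀/x_n) = (1/2)·ln(7.76/1.17) = (1/2)·ln(6.632) = 0.9460.
ζ = δ/√(4π² + δ²) = 0.9460/√(39.48 + 0.895) = 0.9460/6.354 = 0.1489.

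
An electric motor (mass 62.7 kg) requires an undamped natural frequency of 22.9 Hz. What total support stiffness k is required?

ω_n = 2πf_n = 2π × 22.9 = 143.9 rad/s.
k = m·ω_n² = 62.7 × 143.9² = 62.7 × 20700 = 1298000 N/m.

1300000 N/m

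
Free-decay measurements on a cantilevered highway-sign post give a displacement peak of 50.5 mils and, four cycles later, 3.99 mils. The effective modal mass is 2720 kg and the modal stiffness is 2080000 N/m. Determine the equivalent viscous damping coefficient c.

Logarithmic decrement δ = (1/n)·ln(x₀/x_n) = (1/4)·ln(50.5/3.99) = (1/4)·ln(12.66) = 0.6345.
ζ = δ/√(4π² + δ²) = 0.6345/√(39.48 + 0.403) = 0.6345/6.315 = 0.1005.
c = ζ · 2√(km) = 0.1005 × 2√(2080000 × 2720) = 0.1005 × 150400 = 15120 N·s/m.

15100 N·s/m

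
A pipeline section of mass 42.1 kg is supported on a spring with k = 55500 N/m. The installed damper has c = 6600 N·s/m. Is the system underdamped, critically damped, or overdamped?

overdamped

c_c = 2√(k·m) = 3057 N·s/m; ζ = c/c_c = 6600/3057 = 2.16.
Since ζ > 1 the system is overdamped.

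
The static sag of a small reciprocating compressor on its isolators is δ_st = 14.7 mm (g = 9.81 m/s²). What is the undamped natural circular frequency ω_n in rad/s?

25.8 rad/s

ω_n = √(g/δ_st) = √(9.81/0.0147) = √667.3 = 25.83 rad/s.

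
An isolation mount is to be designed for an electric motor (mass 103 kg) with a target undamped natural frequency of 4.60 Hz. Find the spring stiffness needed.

86000 N/m

ω_n = 2πf_n = 2π × 4.60 = 28.90 rad/s.
k = m·ω_n² = 103 × 28.90² = 103 × 835.4 = 86040 N/m.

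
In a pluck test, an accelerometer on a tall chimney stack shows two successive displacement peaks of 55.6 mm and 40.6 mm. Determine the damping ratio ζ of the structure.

0.0500

Logarithmic decrement δ = (1/n)·ln(x₀/x_n) = (1/1)·ln(55.6/40.6) = (1/1)·ln(1.369) = 0.3144.
ζ = δ/√(4π² + δ²) = 0.3144/√(39.48 + 0.0989) = 0.3144/6.291 = 0.04998.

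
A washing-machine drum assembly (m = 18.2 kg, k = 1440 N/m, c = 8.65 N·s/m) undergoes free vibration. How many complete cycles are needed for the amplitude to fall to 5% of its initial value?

ζ = c/(2√(km)) = 8.65/(2√(1440 × 18.2)) = 8.65/323.8 = 0.02672.
Logarithmic decrement δ = 2πζ/√(1 − ζ²) = 2π × 0.02672/√(1 − 0.000714) = 0.1679.
x_n/x₀ = e^(−nδ) ≤ 0.05; take ln: n ≥ ln(1/0.05)/δ = 2.996/0.1679 = 17.84.
So 18 complete cycles are required.

18 cycles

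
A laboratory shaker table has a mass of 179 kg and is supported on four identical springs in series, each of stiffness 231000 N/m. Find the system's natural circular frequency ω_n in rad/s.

Series springs: 1/k_eq = 4/231000, so k_eq = 231000/4 = 57750 N/m.
ω_n = √(k_eq/m) = √(57750/179) = √322.6 = 17.96 rad/s.

18.0 rad/s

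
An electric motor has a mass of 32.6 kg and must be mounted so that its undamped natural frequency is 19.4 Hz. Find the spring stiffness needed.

ω_n = 2πf_n = 2π × 19.4 = 121.9 rad/s.
k = m·ω_n² = 32.6 × 121.9² = 32.6 × 14860 = 484400 N/m.

484000 N/m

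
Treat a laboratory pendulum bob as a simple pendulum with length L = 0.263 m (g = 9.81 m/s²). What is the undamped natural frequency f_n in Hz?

For a simple pendulum ω_n = √(g/L) = √(9.81/0.263) = √37.30 = 6.107 rad/s.
f_n = ω_n/(2π) = 6.107/6.283 = 0.9720 Hz.

0.972 Hz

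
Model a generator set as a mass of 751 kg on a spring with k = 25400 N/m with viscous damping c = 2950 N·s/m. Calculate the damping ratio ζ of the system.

0.338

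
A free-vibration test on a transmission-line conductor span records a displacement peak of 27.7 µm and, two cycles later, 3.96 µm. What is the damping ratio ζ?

0.153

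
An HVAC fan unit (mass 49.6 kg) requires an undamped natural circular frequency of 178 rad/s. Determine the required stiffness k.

k = m·ω_n² = 49.6 × 178.0² = 49.6 × 31680 = 1572000 N/m.

1570000 N/m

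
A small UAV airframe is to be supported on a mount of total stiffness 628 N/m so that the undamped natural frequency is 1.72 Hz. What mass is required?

5.38 kg

ω_n = 2πf_n = 2π × 1.72 = 10.81 rad/s.
m = k/ω_n² = 628/10.81² = 628/116.8 = 5.377 kg.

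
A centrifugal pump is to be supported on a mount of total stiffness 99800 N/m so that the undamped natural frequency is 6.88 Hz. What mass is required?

ω_n = 2πf_n = 2π × 6.88 = 43.23 rad/s.
m = k/ω_n² = 99800/43.23² = 99800/1869 = 53.41 kg.

53.4 kg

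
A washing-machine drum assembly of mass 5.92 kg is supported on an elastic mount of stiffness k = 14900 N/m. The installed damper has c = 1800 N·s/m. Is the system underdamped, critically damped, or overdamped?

overdamped

c_c = 2√(k·m) = 594.0 N·s/m; ζ = c/c_c = 1800/594.0 = 3.03.
Since ζ > 1 the system is overdamped.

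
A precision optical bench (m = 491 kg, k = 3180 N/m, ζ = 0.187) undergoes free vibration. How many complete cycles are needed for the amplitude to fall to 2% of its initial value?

4 cycles

Logarithmic decrement δ = 2πζ/√(1 − ζ²) = 2π × 0.1870/√(1 − 0.0350) = 1.196.
x_n/x₀ = e^(−nδ) ≤ 0.02; take ln: n ≥ ln(1/0.02)/δ = 3.912/1.196 = 3.271.
So 4 complete cycles are required.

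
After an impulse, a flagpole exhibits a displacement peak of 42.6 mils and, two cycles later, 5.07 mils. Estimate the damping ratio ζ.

Logarithmic decrement δ = (1/n)·ln(x₀/x_n) = (1/2)·ln(42.6/5.07) = (1/2)·ln(8.402) = 1.064.
ζ = δ/√(4π² + δ²) = 1.064/√(39.48 + 1.13) = 1.064/6.373 = 0.1670.

0.167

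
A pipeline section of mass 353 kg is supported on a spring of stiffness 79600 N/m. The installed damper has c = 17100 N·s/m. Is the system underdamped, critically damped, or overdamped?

overdamped

c_c = 2√(k·m) = 10600 N·s/m; ζ = c/c_c = 17100/10600 = 1.61.
Since ζ > 1 the system is overdamped.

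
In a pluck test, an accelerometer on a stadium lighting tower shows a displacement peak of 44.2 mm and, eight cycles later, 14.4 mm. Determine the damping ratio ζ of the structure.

0.0223

Logarithmic decrement δ = (1/n)·ln(x₀/x_n) = (1/8)·ln(44.2/14.4) = (1/8)·ln(3.069) = 0.1402.
ζ = δ/√(4π² + δ²) = 0.1402/√(39.48 + 0.0197) = 0.1402/6.285 = 0.02231.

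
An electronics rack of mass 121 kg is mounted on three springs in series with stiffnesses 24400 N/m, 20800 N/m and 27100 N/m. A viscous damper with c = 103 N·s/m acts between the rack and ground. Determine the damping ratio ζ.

Series springs: 1/k_eq = 1/24400 + 1/20800 + 1/27100 = 0.0001260, so k_eq = 7939 N/m.
ω_n = √(k_eq/m) = √(7939/121) = 8.100 rad/s.
Critical damping c_c = 2√(k_eq·m) = 2√(7939 × 121) = 1960 N·s/m, so ζ = c/c_c = 103/1960 = 0.05255.

0.0525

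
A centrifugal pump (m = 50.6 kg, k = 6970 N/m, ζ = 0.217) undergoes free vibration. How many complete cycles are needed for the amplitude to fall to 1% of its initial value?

4 cycles

Logarithmic decrement δ = 2πζ/√(1 − ζ²) = 2π × 0.2170/√(1 − 0.0471) = 1.397.
x_n/x₀ = e^(−nδ) ≤ 0.01; take ln: n ≥ ln(1/0.01)/δ = 4.605/1.397 = 3.297.
So 4 complete cycles are required.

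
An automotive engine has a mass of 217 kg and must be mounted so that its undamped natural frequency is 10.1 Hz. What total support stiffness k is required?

874000 N/m

ω_n = 2πf_n = 2π × 10.1 = 63.46 rad/s.
k = m·ω_n² = 217 × 63.46² = 217 × 4027 = 873900 N/m.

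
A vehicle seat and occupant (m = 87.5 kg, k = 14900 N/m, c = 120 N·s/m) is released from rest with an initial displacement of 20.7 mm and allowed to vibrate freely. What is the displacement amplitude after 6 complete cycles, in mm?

ζ = c/(2√(km)) = 120/(2√(14900 × 87.5)) = 120/2284 = 0.05255.
Logarithmic decrement δ = 2πζ/√(1 − ζ²) = 2π × 0.05255/√(1 − 0.00276) = 0.3306.
After n cycles, x_n/x₀ = e^(−nδ), so x_6 = 20.7 × e^(−6 × 0.3306) = 20.7 × 0.1376 = 2.847 mm.

2.85 mm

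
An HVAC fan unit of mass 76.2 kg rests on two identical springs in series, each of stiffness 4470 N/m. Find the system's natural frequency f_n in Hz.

Series springs: 1/k_eq = 2/4470, so k_eq = 4470/2 = 2235 N/m.
ω_n = √(k_eq/m) = √(2235/76.2) = √29.33 = 5.416 rad/s.
f_n = ω_n/(2π) = 5.416/6.283 = 0.8619 Hz.

0.862 Hz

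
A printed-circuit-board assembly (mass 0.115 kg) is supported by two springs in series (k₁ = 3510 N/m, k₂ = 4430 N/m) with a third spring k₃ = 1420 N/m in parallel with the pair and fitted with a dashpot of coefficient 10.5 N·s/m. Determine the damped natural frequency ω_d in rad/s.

Series pair: k_s = k₁k₂/(k₁+k₂) = (3510)(4430)/(3510 + 4430) = 1958 N/m. In parallel with k₃: k_eq = 1958 + 1420 = 3378 N/m.
ω_n = √(k_eq/m) = √(3378/0.115) = 171.4 rad/s.
Critical damping c_c = 2√(k_eq·m) = 2√(3378 × 0.115) = 39.42 N·s/m, so ζ = c/c_c = 10.5/39.42 = 0.2664.
ω_d = ω_n√(1 − ζ²) = 171.4 × √(1 − 0.0709) = 165.2 rad/s.

165 rad/s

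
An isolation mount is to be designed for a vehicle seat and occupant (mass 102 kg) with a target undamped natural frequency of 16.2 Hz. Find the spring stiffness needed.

ω_n = 2πf_n = 2π × 16.2 = 101.8 rad/s.
k = m·ω_n² = 102 × 101.8² = 102 × 10360 = 1057000 N/m.

1060000 N/m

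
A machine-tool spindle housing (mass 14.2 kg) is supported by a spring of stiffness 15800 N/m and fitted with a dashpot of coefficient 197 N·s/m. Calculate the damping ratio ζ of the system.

ω_n = √(k/m) = √(15800/14.2) = 33.36 rad/s.
Critical damping c_c = 2√(k·m) = 2√(15800 × 14.2) = 947.3 N·s/m, so ζ = c/c_c = 197/947.3 = 0.2080.

0.208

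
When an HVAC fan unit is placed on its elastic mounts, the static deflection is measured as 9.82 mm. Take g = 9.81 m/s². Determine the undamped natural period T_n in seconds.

0.199 s

ω_n = √(g/δ_st) = √(9.81/0.00982) = √999.0 = 31.61 rad/s.
T_n = 2π/ω_n = 6.283/31.61 = 0.1988 s.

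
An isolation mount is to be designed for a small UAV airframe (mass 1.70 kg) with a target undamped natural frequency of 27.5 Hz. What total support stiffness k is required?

ω_n = 2πf_n = 2π × 27.5 = 172.8 rad/s.
k = m·ω_n² = 1.70 × 172.8² = 1.70 × 29860 = 50750 N/m.

50800 N/m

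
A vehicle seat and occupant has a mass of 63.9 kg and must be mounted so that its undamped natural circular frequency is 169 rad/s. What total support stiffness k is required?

1830000 N/m

k = m·ω_n² = 63.9 × 169.0² = 63.9 × 28560 = 1825000 N/m.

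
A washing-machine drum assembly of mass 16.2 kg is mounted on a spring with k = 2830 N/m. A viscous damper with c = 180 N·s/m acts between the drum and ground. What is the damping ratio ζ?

ω_n = √(k/m) = √(2830/16.2) = 13.22 rad/s.
Critical damping c_c = 2√(k·m) = 2√(2830 × 16.2) = 428.2 N·s/m, so ζ = c/c_c = 180/428.2 = 0.4203.

0.420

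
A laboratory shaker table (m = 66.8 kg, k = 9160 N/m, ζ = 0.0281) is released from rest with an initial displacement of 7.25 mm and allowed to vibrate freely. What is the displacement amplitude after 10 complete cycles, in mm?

1.24 mm

Logarithmic decrement δ = 2πζ/√(1 − ζ²) = 2π × 0.02810/√(1 − 0.000790) = 0.1766.
After n cycles, x_n/x₀ = e^(−nδ), so x_10 = 7.25 × e^(−10 × 0.1766) = 7.25 × 0.1710 = 1.240 mm.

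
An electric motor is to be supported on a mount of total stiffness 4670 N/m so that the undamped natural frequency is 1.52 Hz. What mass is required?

51.2 kg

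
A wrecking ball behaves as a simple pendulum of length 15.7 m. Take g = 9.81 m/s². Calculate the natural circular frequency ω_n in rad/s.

0.790 rad/s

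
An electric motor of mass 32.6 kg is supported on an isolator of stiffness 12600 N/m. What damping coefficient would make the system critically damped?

1280 N·s/m

c_c = 2√(k·m) = 2√(12600 × 32.6) = 2 × 640.9 = 1282 N·s/m.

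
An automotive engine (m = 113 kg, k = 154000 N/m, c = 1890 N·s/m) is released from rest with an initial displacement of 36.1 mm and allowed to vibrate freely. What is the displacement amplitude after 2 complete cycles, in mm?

ζ = c/(2√(km)) = 1890/(2√(154000 × 113)) = 1890/8343 = 0.2265.
Logarithmic decrement δ = 2πζ/√(1 − ζ²) = 2π × 0.2265/√(1 − 0.0513) = 1.461.
After n cycles, x_n/x₀ = e^(−nδ), so x_2 = 36.1 × e^(−2 × 1.461) = 36.1 × 0.05379 = 1.942 mm.

1.94 mm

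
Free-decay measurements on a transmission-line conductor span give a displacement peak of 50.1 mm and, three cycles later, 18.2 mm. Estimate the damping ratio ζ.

0.0536

Logarithmic decrement δ = (1/n)·ln(x₀/x_n) = (1/3)·ln(50.1/18.2) = (1/3)·ln(2.753) = 0.3375.
ζ = δ/√(4π² + δ²) = 0.3375/√(39.48 + 0.114) = 0.3375/6.292 = 0.05364.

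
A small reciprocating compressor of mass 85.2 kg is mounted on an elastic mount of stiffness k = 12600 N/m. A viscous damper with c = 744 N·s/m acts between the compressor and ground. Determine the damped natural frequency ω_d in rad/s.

ω_n = √(k/m) = √(12600/85.2) = 12.16 rad/s.
Critical damping c_c = 2√(k·m) = 2√(12600 × 85.2) = 2072 N·s/m, so ζ = c/c_c = 744/2072 = 0.3590.
ω_d = ω_n√(1 − ζ²) = 12.16 × √(1 − 0.129) = 11.35 rad/s.

11.4 rad/s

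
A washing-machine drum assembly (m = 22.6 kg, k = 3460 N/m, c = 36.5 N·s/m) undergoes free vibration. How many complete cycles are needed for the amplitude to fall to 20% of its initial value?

ζ = c/(2√(km)) = 36.5/(2√(3460 × 22.6)) = 36.5/559.3 = 0.06526.
Logarithmic decrement δ = 2πζ/√(1 − ζ²) = 2π × 0.06526/√(1 − 0.00426) = 0.4109.
x_n/x₀ = e^(−nδ) ≤ 0.2; take ln: n ≥ ln(1/0.2)/δ = 1.609/0.4109 = 3.916.
So 4 complete cycles are required.

4 cycles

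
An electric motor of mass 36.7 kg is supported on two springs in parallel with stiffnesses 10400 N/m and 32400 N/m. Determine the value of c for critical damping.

Parallel springs add: k_eq = 10400 + 32400 = 42800 N/m.
c_c = 2√(k_eq·m) = 2√(42800 × 36.7) = 2 × 1253 = 2507 N·s/m.

2510 N·s/m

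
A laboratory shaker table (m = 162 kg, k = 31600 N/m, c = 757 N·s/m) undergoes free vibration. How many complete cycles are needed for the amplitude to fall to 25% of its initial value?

2 cycles

ζ = c/(2√(km)) = 757/(2√(31600 × 162)) = 757/4525 = 0.1673.
Logarithmic decrement δ = 2πζ/√(1 − ζ²) = 2π × 0.1673/√(1 − 0.0280) = 1.066.
x_n/x₀ = e^(−nδ) ≤ 0.25; take ln: n ≥ ln(1/0.25)/δ = 1.386/1.066 = 1.300.
So 2 complete cycles are required.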